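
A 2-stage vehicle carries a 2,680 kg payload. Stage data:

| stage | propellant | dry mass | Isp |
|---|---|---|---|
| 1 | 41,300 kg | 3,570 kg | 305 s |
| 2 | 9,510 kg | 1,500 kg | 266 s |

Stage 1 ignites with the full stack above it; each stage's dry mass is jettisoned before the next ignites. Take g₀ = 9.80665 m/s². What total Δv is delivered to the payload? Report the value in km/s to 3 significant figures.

Ignition mass of stage 1 = 41,300+3,570 + 9,510+1,500 + 2,680 = 58,560 kg.
Stage 1: m₀ = 58,560 kg, m_f = 58,560 − 41,300 = 17,260 kg; Δv = 305×9.80665×ln(3.393) = 2991.0×1.2217 ≈ 3654 m/s.
Stage 2: m₀ = 13,690 kg, m_f = 13,690 − 9,510 = 4,180 kg; Δv = 266×9.80665×ln(3.275) = 2608.6×1.1864 ≈ 3095 m/s.
Total Δv = 3654 + 3095 = 6749 m/s.

Δv ≈ 6.75 km/s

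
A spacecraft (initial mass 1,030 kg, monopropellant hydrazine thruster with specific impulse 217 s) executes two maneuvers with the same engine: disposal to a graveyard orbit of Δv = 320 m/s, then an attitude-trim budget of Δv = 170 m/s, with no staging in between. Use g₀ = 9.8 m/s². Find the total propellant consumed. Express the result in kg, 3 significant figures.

v_e = Isp · g₀ = 217 × 9.8 = 2126.6 m/s.
After the first burn: m = 1030 × exp(−320/2126.6) = 1030 × 0.86030 = 886.109 kg.
After the second burn: m = 886.109 × exp(−170/2126.6) = 886.109 × 0.92317 = 818.029 kg.
Total propellant = m₀ − m_final = 1030 − 818.029 = 211.971 kg.

total propellant consumed ≈ 212 kg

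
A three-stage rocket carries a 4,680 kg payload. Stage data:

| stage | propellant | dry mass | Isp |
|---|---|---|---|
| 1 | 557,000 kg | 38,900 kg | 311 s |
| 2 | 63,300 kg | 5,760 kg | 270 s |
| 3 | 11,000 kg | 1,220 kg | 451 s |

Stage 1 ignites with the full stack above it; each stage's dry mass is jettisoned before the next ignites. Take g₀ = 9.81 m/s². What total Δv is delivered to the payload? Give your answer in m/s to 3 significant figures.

Ignition mass of stage 1 = 557,000+38,900 + 63,300+5,760 + 11,000+1,220 + 4,680 = 681,860 kg.
Stage 1: m₀ = 681,860 kg, m_f = 681,860 − 557,000 = 124,860 kg; Δv = 311×9.81×ln(5.461) = 3050.9×1.6976 ≈ 5179 m/s.
Stage 2: m₀ = 85,960 kg, m_f = 85,960 − 63,300 = 22,660 kg; Δv = 270×9.81×ln(3.793) = 2648.7×1.3333 ≈ 3531 m/s.
Stage 3: m₀ = 16,900 kg, m_f = 16,900 − 11,000 = 5,900 kg; Δv = 451×9.81×ln(2.864) = 4424.3×1.0524 ≈ 4656 m/s.
Total Δv = 5179 + 3531 + 4656 = 13366 m/s.

Δv ≈ 13400 m/s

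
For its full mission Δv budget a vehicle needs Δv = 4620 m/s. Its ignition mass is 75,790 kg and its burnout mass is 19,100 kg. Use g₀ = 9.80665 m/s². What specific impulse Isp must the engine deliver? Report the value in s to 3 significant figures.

Isp ≈ 342 s

ln(m₀/m_f) = ln(75790/19100) = ln(3.968) = 1.3783.
Using Δv = v_e ln(m₀/m_f): v_e = Δv / ln(m₀/m_f) = 4620 / 1.3783 = 3352.0 m/s.
Isp = v_e / g₀ = 3352.0 / 9.80665 = 341.8 s.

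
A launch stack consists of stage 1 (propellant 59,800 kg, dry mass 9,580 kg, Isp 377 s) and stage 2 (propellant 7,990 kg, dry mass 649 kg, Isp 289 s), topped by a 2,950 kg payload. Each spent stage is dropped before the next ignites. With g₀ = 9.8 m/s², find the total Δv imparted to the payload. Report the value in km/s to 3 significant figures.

Ignition mass of stage 1 = 59,800+9,580 + 7,990+649 + 2,950 = 80,969 kg.
Stage 1: m₀ = 80,969 kg, m_f = 80,969 − 59,800 = 21,169 kg; Δv = 377×9.8×ln(3.825) = 3694.6×1.3415 ≈ 4956 m/s.
Stage 2: m₀ = 11,589 kg, m_f = 11,589 − 7,990 = 3,599 kg; Δv = 289×9.8×ln(3.22) = 2832.2×1.1694 ≈ 3312 m/s.
Total Δv = 4956 + 3312 = 8268 m/s.

Δv ≈ 8.27 km/s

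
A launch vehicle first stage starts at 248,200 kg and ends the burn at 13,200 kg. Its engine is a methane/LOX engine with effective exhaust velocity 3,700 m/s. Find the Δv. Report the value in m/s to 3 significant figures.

By the Tsiolkovsky rocket equation, Δv = v_e · ln(m₀/m_f) = 3700.0 × ln(18.8) = 3700.0 × 2.9340 ≈ 10855.9 m/s.

Δv ≈ 10900 m/s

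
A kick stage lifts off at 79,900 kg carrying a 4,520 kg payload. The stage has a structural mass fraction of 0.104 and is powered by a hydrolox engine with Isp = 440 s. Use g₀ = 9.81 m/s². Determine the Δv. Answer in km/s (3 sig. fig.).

Δv ≈ 8.06 km/s

Stage wet mass = m₀ − payload = 79,900 − 4,520 = 75,380 kg.
Stage dry mass = ε × stage wet mass = 0.104 × 75,380 = 7,839.52 kg.
Burnout mass m_f = stage dry + payload = 7,839.52 + 4,520 = 12,359.52 kg.
v_e = Isp · g₀ = 440 × 9.81 = 4316.4 m/s.
By the Tsiolkovsky rocket equation, Δv = v_e · ln(79,900/12,359.52) = 4316.4 × ln(6.465) = 4316.4 × 1.8663 ≈ 8056 m/s.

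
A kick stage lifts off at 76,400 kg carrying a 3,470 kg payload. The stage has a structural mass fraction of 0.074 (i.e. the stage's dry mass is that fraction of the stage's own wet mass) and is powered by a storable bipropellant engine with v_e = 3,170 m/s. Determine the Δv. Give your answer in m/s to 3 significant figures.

Δv ≈ 6830 m/s

Stage wet mass = m₀ − payload = 76,400 − 3,470 = 72,930 kg.
Stage dry mass = ε × stage wet mass = 0.074 × 72,930 = 5,396.82 kg.
Burnout mass m_f = stage dry + payload = 5,396.82 + 3,470 = 8,866.82 kg.
From the ideal rocket equation, Δv = v_e · ln(76,400/8,866.82) = 3170.0 × ln(8.616) = 3170.0 × 2.1537 ≈ 6827 m/s.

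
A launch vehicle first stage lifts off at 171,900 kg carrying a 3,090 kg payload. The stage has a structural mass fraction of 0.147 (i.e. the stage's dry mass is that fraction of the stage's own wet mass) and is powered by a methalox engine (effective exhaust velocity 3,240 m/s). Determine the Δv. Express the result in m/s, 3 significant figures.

Stage wet mass = m₀ − payload = 171,900 − 3,090 = 168,810 kg.
Stage dry mass = ε × stage wet mass = 0.147 × 168,810 = 24,815.1 kg.
Burnout mass m_f = stage dry + payload = 24,815.1 + 3,090 = 27,905.1 kg.
Δv = v_e · ln(171,900/27,905.1) = 3240.0 × ln(6.16) = 3240.0 × 1.8181 ≈ 5891 m/s.

Δv ≈ 5890 m/s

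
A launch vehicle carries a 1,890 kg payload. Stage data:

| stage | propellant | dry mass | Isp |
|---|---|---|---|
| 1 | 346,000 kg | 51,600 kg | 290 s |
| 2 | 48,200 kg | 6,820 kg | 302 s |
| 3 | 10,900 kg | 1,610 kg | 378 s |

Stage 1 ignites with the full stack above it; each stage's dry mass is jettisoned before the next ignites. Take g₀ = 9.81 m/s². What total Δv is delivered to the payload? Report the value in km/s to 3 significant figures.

Ignition mass of stage 1 = 346,000+51,600 + 48,200+6,820 + 10,900+1,610 + 1,890 = 467,020 kg.
Stage 1: m₀ = 467,020 kg, m_f = 467,020 − 346,000 = 121,020 kg; Δv = 290×9.81×ln(3.859) = 2844.9×1.3504 ≈ 3842 m/s.
Stage 2: m₀ = 69,420 kg, m_f = 69,420 − 48,200 = 21,220 kg; Δv = 302×9.81×ln(3.271) = 2962.6×1.1852 ≈ 3511 m/s.
Stage 3: m₀ = 14,400 kg, m_f = 14,400 − 10,900 = 3,500 kg; Δv = 378×9.81×ln(4.114) = 3708.2×1.4145 ≈ 5245 m/s.
Total Δv = 3842 + 3511 + 5245 = 12598 m/s.

Δv ≈ 12.6 km/s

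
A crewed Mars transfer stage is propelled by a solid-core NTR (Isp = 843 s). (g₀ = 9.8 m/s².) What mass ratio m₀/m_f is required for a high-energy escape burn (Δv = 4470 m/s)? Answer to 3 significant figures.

mass ratio ≈ 1.72

v_e = Isp · g₀ = 843 × 9.8 = 8261.4 m/s.
Rocket equation: m₀/m_f = exp(Δv / v_e) = exp(4470 / 8261.4) = exp(0.5411) = 1.7178.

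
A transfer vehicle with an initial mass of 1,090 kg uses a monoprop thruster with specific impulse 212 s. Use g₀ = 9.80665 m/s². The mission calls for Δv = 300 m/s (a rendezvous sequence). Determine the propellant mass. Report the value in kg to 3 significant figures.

v_e = Isp · g₀ = 212 × 9.80665 = 2079.0 m/s.
Using Δv = v_e ln(m₀/m_f): m₀/m_f = exp(Δv / v_e) = exp(300 / 2079.0) = exp(0.1443) = 1.1552.
m_f = 1,090 / 1.1552 = 943.56 kg, so propellant = m₀ − m_f = 1,090 − 943.56 = 146.44 kg.

propellant mass ≈ 146 kg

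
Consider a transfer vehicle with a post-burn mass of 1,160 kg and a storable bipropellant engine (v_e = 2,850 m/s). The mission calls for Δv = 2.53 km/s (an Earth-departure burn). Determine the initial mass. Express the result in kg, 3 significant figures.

initial mass ≈ 2820 kg

m₀/m_f = exp(Δv / v_e) = exp(2530 / 2850.0) = exp(0.8877) = 2.4296.
m₀ = m_f × 2.4296 = 1,160 × 2.4296 = 2,818.34 kg.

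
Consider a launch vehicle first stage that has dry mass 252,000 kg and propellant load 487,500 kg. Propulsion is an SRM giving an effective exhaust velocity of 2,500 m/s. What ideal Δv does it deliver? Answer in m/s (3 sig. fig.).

Δv ≈ 2690 m/s

m₀ = m_dry + m_prop = 252,000 + 487,500 = 739,500 kg.
Using Δv = v_e ln(m₀/m_f): Δv = v_e · ln(m₀/m_f) = 2500.0 × ln(2.935) = 2500.0 × 1.0765 ≈ 2691.4 m/s.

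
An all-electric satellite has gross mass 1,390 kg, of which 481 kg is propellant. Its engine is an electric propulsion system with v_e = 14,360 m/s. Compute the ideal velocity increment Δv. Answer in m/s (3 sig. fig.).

m_f = m₀ − m_prop = 1,390 − 481 = 909 kg.
By the Tsiolkovsky rocket equation, Δv = v_e · ln(m₀/m_f) = 14360.0 × ln(1.529) = 14360.0 × 0.4247 ≈ 6098.9 m/s.

Δv ≈ 6100 m/s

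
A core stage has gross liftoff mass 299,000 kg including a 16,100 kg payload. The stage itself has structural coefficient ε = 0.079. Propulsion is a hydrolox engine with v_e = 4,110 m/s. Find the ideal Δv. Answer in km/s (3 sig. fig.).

Δv ≈ 8.43 km/s

Stage wet mass = m₀ − payload = 299,000 − 16,100 = 282,900 kg.
Stage dry mass = ε × stage wet mass = 0.079 × 282,900 = 22,349.1 kg.
Burnout mass m_f = stage dry + payload = 22,349.1 + 16,100 = 38,449.1 kg.
Δv = v_e · ln(299,000/38,449.1) = 4110.0 × ln(7.777) = 4110.0 × 2.0511 ≈ 8430 m/s.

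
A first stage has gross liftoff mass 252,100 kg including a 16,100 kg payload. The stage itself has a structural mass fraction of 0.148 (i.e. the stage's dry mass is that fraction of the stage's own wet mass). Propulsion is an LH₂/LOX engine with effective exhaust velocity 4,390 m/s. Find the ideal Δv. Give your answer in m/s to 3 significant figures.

Stage wet mass = m₀ − payload = 252,100 − 16,100 = 236,000 kg.
Stage dry mass = ε × stage wet mass = 0.148 × 236,000 = 34,928 kg.
Burnout mass m_f = stage dry + payload = 34,928 + 16,100 = 51,028 kg.
Rocket equation: Δv = v_e · ln(252,100/51,028) = 4390.0 × ln(4.94) = 4390.0 × 1.5975 ≈ 7013 m/s.

Δv ≈ 7010 m/s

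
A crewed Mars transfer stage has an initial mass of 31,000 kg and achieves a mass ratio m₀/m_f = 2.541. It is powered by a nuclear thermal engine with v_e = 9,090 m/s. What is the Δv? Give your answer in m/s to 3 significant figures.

Δv ≈ 8480 m/s

Δv = v_e · ln(2.541) = 9090.0 × 0.9326 ≈ 8476.9 m/s.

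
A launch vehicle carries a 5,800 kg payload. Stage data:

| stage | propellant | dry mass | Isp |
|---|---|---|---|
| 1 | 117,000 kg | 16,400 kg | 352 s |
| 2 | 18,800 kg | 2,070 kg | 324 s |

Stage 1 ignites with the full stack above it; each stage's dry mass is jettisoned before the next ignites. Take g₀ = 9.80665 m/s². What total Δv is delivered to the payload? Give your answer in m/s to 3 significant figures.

Δv ≈ 8410 m/s

Ignition mass of stage 1 = 117,000+16,400 + 18,800+2,070 + 5,800 = 160,070 kg.
Stage 1: m₀ = 160,070 kg, m_f = 160,070 − 117,000 = 43,070 kg; Δv = 352×9.80665×ln(3.717) = 3451.9×1.3128 ≈ 4532 m/s.
Stage 2: m₀ = 26,670 kg, m_f = 26,670 − 18,800 = 7,870 kg; Δv = 324×9.80665×ln(3.389) = 3177.4×1.2205 ≈ 3878 m/s.
Total Δv = 4532 + 3878 = 8410 m/s.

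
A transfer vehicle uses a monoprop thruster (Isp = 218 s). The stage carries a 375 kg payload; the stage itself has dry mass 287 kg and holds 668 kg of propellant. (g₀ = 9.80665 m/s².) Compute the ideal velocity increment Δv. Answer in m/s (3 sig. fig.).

Δv ≈ 1490 m/s

v_e = Isp · g₀ = 218 × 9.80665 = 2137.8 m/s.
m₀ = payload + dry + propellant = 375 + 287 + 668 = 1,330 kg.
m_f = payload + dry = 375 + 287 = 662 kg.
By the Tsiolkovsky rocket equation, Δv = v_e · ln(m₀/m_f) = 2137.8 × ln(2.009) = 2137.8 × 0.6977 ≈ 1491.5 m/s.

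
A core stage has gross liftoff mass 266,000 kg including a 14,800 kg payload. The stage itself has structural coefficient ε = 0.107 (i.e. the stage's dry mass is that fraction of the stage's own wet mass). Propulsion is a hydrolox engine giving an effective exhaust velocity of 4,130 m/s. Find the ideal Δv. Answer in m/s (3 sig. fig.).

Stage wet mass = m₀ − payload = 266,000 − 14,800 = 251,200 kg.
Stage dry mass = ε × stage wet mass = 0.107 × 251,200 = 26,878.4 kg.
Burnout mass m_f = stage dry + payload = 26,878.4 + 14,800 = 41,678.4 kg.
Rocket equation: Δv = v_e · ln(266,000/41,678.4) = 4130.0 × ln(6.382) = 4130.0 × 1.8535 ≈ 7655 m/s.

Δv ≈ 7660 m/s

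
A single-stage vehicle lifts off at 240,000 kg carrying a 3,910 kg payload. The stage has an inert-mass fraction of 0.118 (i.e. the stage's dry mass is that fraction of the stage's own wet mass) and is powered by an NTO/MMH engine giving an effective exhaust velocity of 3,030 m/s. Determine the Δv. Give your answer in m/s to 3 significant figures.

Δv ≈ 6130 m/s

Stage wet mass = m₀ − payload = 240,000 − 3,910 = 236,090 kg.
Stage dry mass = ε × stage wet mass = 0.118 × 236,090 = 27,858.6 kg.
Burnout mass m_f = stage dry + payload = 27,858.6 + 3,910 = 31,768.6 kg.
Rocket equation: Δv = v_e · ln(240,000/31,768.6) = 3030.0 × ln(7.555) = 3030.0 × 2.0222 ≈ 6127 m/s.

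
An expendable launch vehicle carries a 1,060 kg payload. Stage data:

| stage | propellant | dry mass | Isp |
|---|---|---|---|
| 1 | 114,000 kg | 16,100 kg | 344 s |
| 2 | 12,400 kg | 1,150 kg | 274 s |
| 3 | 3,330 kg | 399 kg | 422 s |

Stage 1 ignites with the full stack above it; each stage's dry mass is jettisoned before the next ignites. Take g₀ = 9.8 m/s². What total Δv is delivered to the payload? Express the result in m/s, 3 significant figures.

Ignition mass of stage 1 = 114,000+16,100 + 12,400+1,150 + 3,330+399 + 1,060 = 148,439 kg.
Stage 1: m₀ = 148,439 kg, m_f = 148,439 − 114,000 = 34,439 kg; Δv = 344×9.8×ln(4.31) = 3371.2×1.4610 ≈ 4925 m/s.
Stage 2: m₀ = 18,339 kg, m_f = 18,339 − 12,400 = 5,939 kg; Δv = 274×9.8×ln(3.088) = 2685.2×1.1275 ≈ 3028 m/s.
Stage 3: m₀ = 4,789 kg, m_f = 4,789 − 3,330 = 1,459 kg; Δv = 422×9.8×ln(3.282) = 4135.6×1.1886 ≈ 4915 m/s.
Total Δv = 4925 + 3028 + 4915 = 12868 m/s.

Δv ≈ 12900 m/s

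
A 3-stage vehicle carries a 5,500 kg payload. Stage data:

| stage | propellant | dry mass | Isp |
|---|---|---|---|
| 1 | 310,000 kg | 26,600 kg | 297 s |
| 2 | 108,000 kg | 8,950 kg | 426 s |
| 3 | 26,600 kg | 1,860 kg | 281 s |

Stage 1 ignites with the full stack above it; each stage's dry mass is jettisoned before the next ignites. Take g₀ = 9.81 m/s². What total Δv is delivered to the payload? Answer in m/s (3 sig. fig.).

Δv ≈ 12400 m/s

Ignition mass of stage 1 = 310,000+26,600 + 108,000+8,950 + 26,600+1,860 + 5,500 = 487,510 kg.
Stage 1: m₀ = 487,510 kg, m_f = 487,510 − 310,000 = 177,510 kg; Δv = 297×9.81×ln(2.746) = 2913.6×1.0103 ≈ 2944 m/s.
Stage 2: m₀ = 150,910 kg, m_f = 150,910 − 108,000 = 42,910 kg; Δv = 426×9.81×ln(3.517) = 4179.1×1.2576 ≈ 5255 m/s.
Stage 3: m₀ = 33,960 kg, m_f = 33,960 − 26,600 = 7,360 kg; Δv = 281×9.81×ln(4.614) = 2756.6×1.5291 ≈ 4215 m/s.
Total Δv = 2944 + 5255 + 4215 = 12414 m/s.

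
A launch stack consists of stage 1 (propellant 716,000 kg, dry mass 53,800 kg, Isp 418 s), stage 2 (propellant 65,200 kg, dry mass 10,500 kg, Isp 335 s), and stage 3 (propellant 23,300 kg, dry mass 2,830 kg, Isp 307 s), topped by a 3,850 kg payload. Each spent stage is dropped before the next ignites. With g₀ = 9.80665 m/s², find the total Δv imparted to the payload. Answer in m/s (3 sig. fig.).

Ignition mass of stage 1 = 716,000+53,800 + 65,200+10,500 + 23,300+2,830 + 3,850 = 875,480 kg.
Stage 1: m₀ = 875,480 kg, m_f = 875,480 − 716,000 = 159,480 kg; Δv = 418×9.80665×ln(5.49) = 4099.2×1.7029 ≈ 6980 m/s.
Stage 2: m₀ = 105,680 kg, m_f = 105,680 − 65,200 = 40,480 kg; Δv = 335×9.80665×ln(2.611) = 3285.2×0.9596 ≈ 3153 m/s.
Stage 3: m₀ = 29,980 kg, m_f = 29,980 − 23,300 = 6,680 kg; Δv = 307×9.80665×ln(4.488) = 3010.6×1.5014 ≈ 4520 m/s.
Total Δv = 6980 + 3153 + 4520 = 14653 m/s.

Δv ≈ 14700 m/s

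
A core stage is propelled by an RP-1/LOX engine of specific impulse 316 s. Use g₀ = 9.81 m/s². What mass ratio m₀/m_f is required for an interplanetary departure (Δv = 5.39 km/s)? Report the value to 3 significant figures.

v_e = Isp · g₀ = 316 × 9.81 = 3100.0 m/s.
Rocket equation: m₀/m_f = exp(Δv / v_e) = exp(5390 / 3100.0) = exp(1.7387) = 5.6901.

mass ratio ≈ 5.69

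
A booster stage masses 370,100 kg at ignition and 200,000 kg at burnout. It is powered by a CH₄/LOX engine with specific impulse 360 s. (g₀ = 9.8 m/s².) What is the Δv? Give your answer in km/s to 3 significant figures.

Δv ≈ 2.17 km/s

v_e = Isp · g₀ = 360 × 9.8 = 3528.0 m/s.
Δv = v_e · ln(m₀/m_f) = 3528.0 × ln(1.851) = 3528.0 × 0.6155 ≈ 2171.3 m/s.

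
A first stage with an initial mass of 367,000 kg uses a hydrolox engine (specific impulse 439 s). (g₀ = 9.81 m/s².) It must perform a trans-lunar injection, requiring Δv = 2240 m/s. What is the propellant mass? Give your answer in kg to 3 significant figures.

v_e = Isp · g₀ = 439 × 9.81 = 4306.6 m/s.
By the Tsiolkovsky rocket equation, m₀/m_f = exp(Δv / v_e) = exp(2240 / 4306.6) = exp(0.5201) = 1.6823.
m_f = 367,000 / 1.6823 = 218,154 kg, so propellant = m₀ − m_f = 367,000 − 218,154 = 148,846 kg.

propellant mass ≈ 149000 kg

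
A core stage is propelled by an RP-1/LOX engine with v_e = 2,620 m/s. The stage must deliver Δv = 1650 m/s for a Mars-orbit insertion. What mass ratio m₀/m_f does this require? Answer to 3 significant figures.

mass ratio ≈ 1.88

m₀/m_f = exp(Δv / v_e) = exp(1650 / 2620.0) = exp(0.6298) = 1.8772.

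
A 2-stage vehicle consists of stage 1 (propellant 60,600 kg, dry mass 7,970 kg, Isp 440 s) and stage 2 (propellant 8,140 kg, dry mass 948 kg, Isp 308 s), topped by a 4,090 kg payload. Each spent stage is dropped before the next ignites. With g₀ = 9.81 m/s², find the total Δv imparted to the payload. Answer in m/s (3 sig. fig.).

Δv ≈ 8740 m/s

Ignition mass of stage 1 = 60,600+7,970 + 8,140+948 + 4,090 = 81,748 kg.
Stage 1: m₀ = 81,748 kg, m_f = 81,748 − 60,600 = 21,148 kg; Δv = 440×9.81×ln(3.866) = 4316.4×1.3521 ≈ 5836 m/s.
Stage 2: m₀ = 13,178 kg, m_f = 13,178 − 8,140 = 5,038 kg; Δv = 308×9.81×ln(2.616) = 3021.5×0.9615 ≈ 2905 m/s.
Total Δv = 5836 + 2905 = 8741 m/s.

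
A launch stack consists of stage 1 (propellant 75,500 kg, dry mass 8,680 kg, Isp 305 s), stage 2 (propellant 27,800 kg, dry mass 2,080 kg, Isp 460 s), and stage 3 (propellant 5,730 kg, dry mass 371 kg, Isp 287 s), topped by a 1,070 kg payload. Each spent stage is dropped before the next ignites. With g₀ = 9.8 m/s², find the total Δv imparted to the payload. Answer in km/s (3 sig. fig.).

Δv ≈ 13.7 km/s

Ignition mass of stage 1 = 75,500+8,680 + 27,800+2,080 + 5,730+371 + 1,070 = 121,231 kg.
Stage 1: m₀ = 121,231 kg, m_f = 121,231 − 75,500 = 45,731 kg; Δv = 305×9.8×ln(2.651) = 2989.0×0.9749 ≈ 2914 m/s.
Stage 2: m₀ = 37,051 kg, m_f = 37,051 − 27,800 = 9,251 kg; Δv = 460×9.8×ln(4.005) = 4508.0×1.3876 ≈ 6255 m/s.
Stage 3: m₀ = 7,171 kg, m_f = 7,171 − 5,730 = 1,441 kg; Δv = 287×9.8×ln(4.976) = 2812.6×1.6047 ≈ 4513 m/s.
Total Δv = 2914 + 6255 + 4513 = 13682 m/s.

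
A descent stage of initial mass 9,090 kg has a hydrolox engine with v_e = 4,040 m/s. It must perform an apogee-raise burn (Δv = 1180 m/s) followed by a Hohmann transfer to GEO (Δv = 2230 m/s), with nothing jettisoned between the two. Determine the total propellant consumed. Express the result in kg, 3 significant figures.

total propellant consumed ≈ 5180 kg

After the first burn: m = 9090 × exp(−1180/4040.0) = 9090 × 0.74671 = 6,787.59 kg.
After the second burn: m = 6,787.59 × exp(−2230/4040.0) = 6,787.59 × 0.57581 = 3,908.36 kg.
Total propellant = m₀ − m_final = 9090 − 3,908.36 = 5,181.64 kg.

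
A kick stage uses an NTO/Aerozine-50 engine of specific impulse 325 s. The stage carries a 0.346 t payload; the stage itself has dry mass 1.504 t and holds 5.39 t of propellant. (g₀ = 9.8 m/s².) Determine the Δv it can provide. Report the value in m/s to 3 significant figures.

Δv ≈ 4350 m/s

v_e = Isp · g₀ = 325 × 9.8 = 3185.0 m/s.
m₀ = payload + dry + propellant = 0.346 + 1.504 + 5.39 = 7.24 t.
m_f = payload + dry = 0.346 + 1.504 = 1.85 t.
Using Δv = v_e ln(m₀/m_f): Δv = v_e · ln(m₀/m_f) = 3185.0 × ln(3.914) = 3185.0 × 1.3644 ≈ 4345.7 m/s.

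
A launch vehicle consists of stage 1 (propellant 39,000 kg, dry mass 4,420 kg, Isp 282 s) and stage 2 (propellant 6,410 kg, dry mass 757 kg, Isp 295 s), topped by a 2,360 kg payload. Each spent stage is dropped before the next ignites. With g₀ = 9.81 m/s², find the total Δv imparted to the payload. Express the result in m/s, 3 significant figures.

Ignition mass of stage 1 = 39,000+4,420 + 6,410+757 + 2,360 = 52,947 kg.
Stage 1: m₀ = 52,947 kg, m_f = 52,947 − 39,000 = 13,947 kg; Δv = 282×9.81×ln(3.796) = 2766.4×1.3340 ≈ 3690 m/s.
Stage 2: m₀ = 9,527 kg, m_f = 9,527 − 6,410 = 3,117 kg; Δv = 295×9.81×ln(3.056) = 2894.0×1.1173 ≈ 3233 m/s.
Total Δv = 3690 + 3233 = 6923 m/s.

Δv ≈ 6920 m/s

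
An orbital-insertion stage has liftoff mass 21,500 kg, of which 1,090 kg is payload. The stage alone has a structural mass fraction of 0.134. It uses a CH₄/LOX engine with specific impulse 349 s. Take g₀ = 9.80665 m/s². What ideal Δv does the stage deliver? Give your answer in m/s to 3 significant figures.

Δv ≈ 5910 m/s

Stage wet mass = m₀ − payload = 21,500 − 1,090 = 20,410 kg.
Stage dry mass = ε × stage wet mass = 0.134 × 20,410 = 2,734.94 kg.
Burnout mass m_f = stage dry + payload = 2,734.94 + 1,090 = 3,824.94 kg.
v_e = Isp · g₀ = 349 × 9.80665 = 3422.5 m/s.
Δv = v_e · ln(21,500/3,824.94) = 3422.5 × ln(5.621) = 3422.5 × 1.7265 ≈ 5909 m/s.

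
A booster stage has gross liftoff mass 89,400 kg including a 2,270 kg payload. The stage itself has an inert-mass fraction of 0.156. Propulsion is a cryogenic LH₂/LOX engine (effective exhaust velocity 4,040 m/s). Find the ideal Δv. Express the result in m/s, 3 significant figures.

Stage wet mass = m₀ − payload = 89,400 − 2,270 = 87,130 kg.
Stage dry mass = ε × stage wet mass = 0.156 × 87,130 = 13,592.3 kg.
Burnout mass m_f = stage dry + payload = 13,592.3 + 2,270 = 15,862.3 kg.
Rocket equation: Δv = v_e · ln(89,400/15,862.3) = 4040.0 × ln(5.636) = 4040.0 × 1.7292 ≈ 6986 m/s.

Δv ≈ 6990 m/s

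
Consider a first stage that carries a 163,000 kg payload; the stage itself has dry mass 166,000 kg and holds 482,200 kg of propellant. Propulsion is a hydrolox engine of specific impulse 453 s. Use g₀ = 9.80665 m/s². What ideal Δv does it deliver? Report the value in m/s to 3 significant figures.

Δv ≈ 4010 m/s

v_e = Isp · g₀ = 453 × 9.80665 = 4442.4 m/s.
m₀ = payload + dry + propellant = 163,000 + 166,000 + 482,200 = 811,200 kg.
m_f = payload + dry = 163,000 + 166,000 = 329,000 kg.
Δv = v_e · ln(m₀/m_f) = 4442.4 × ln(2.466) = 4442.4 × 0.9025 ≈ 4009.1 m/s.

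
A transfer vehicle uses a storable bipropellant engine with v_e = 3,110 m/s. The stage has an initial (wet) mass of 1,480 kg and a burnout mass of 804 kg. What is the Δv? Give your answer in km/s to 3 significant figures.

Rocket equation: Δv = v_e · ln(m₀/m_f) = 3110.0 × ln(1.841) = 3110.0 × 0.6102 ≈ 1897.7 m/s.

Δv ≈ 1.90 km/s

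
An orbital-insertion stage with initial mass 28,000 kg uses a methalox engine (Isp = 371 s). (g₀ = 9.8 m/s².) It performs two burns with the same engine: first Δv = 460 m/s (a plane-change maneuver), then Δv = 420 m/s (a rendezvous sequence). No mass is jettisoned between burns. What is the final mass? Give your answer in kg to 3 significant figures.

v_e = Isp · g₀ = 371 × 9.8 = 3635.8 m/s.
After the first burn: m = 28000 × exp(−460/3635.8) = 28000 × 0.88116 = 24,672.5 kg.
After the second burn: m = 24,672.5 × exp(−420/3635.8) = 24,672.5 × 0.89090 = 21,980.7 kg.

final mass ≈ 22000 kg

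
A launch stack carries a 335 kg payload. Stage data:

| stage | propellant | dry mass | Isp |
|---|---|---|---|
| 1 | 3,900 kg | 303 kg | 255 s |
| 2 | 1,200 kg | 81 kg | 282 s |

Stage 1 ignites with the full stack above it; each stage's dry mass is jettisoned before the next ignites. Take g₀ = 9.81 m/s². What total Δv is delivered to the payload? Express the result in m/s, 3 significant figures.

Δv ≈ 6530 m/s

Ignition mass of stage 1 = 3,900+303 + 1,200+81 + 335 = 5,819 kg.
Stage 1: m₀ = 5,819 kg, m_f = 5,819 − 3,900 = 1,919 kg; Δv = 255×9.81×ln(3.032) = 2501.6×1.1093 ≈ 2775 m/s.
Stage 2: m₀ = 1,616 kg, m_f = 1,616 − 1,200 = 416 kg; Δv = 282×9.81×ln(3.885) = 2766.4×1.3570 ≈ 3754 m/s.
Total Δv = 2775 + 3754 = 6529 m/s.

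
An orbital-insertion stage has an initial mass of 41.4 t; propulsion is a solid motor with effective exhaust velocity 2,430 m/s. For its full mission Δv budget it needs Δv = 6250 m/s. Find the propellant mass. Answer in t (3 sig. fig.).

m₀/m_f = exp(Δv / v_e) = exp(6250 / 2430.0) = exp(2.5720) = 13.0922.
m_f = 41.4 / 13.0922 = 3.16219 t, so propellant = m₀ − m_f = 41.4 − 3.16219 = 38.23781 t.

propellant mass ≈ 38.2 t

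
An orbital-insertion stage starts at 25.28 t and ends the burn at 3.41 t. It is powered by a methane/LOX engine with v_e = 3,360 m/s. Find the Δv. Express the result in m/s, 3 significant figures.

Δv ≈ 6730 m/s

Δv = v_e · ln(m₀/m_f) = 3360.0 × ln(7.413) = 3360.0 × 2.0033 ≈ 6731.1 m/s.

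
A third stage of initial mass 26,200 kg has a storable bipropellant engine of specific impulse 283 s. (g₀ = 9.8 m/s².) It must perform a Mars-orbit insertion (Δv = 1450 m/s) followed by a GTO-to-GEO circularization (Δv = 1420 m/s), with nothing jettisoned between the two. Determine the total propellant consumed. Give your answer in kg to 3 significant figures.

v_e = Isp · g₀ = 283 × 9.8 = 2773.4 m/s.
After the first burn: m = 26200 × exp(−1450/2773.4) = 26200 × 0.59284 = 15,532.4 kg.
After the second burn: m = 15,532.4 × exp(−1420/2773.4) = 15,532.4 × 0.59929 = 9,308.41 kg.
Total propellant = m₀ − m_final = 26200 − 9,308.41 = 16,891.59 kg.

total propellant consumed ≈ 16900 kg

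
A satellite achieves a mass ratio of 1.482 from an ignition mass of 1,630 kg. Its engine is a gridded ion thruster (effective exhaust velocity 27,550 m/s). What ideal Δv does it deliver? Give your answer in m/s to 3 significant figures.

Rocket equation: Δv = v_e · ln(1.482) = 27550.0 × 0.3934 ≈ 10838.0 m/s.

Δv ≈ 10800 m/s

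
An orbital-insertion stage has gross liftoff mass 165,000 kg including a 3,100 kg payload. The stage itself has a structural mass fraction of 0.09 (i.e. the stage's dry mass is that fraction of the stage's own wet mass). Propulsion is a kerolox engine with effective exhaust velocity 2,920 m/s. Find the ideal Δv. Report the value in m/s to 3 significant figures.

Stage wet mass = m₀ − payload = 165,000 − 3,100 = 161,900 kg.
Stage dry mass = ε × stage wet mass = 0.09 × 161,900 = 14,571 kg.
Burnout mass m_f = stage dry + payload = 14,571 + 3,100 = 17,671 kg.
By the Tsiolkovsky rocket equation, Δv = v_e · ln(165,000/17,671) = 2920.0 × ln(9.337) = 2920.0 × 2.2340 ≈ 6523 m/s.

Δv ≈ 6520 m/s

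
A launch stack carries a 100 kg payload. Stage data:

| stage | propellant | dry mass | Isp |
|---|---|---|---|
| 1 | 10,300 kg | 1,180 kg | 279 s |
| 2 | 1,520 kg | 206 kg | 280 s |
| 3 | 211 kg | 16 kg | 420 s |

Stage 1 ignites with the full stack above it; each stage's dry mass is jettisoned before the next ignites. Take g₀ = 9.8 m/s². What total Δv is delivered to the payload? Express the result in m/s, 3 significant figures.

Ignition mass of stage 1 = 10,300+1,180 + 1,520+206 + 211+16 + 100 = 13,533 kg.
Stage 1: m₀ = 13,533 kg, m_f = 13,533 − 10,300 = 3,233 kg; Δv = 279×9.8×ln(4.186) = 2734.2×1.4317 ≈ 3915 m/s.
Stage 2: m₀ = 2,053 kg, m_f = 2,053 − 1,520 = 533 kg; Δv = 280×9.8×ln(3.852) = 2744.0×1.3485 ≈ 3700 m/s.
Stage 3: m₀ = 327 kg, m_f = 327 − 211 = 116 kg; Δv = 420×9.8×ln(2.819) = 4116.0×1.0364 ≈ 4266 m/s.
Total Δv = 3915 + 3700 + 4266 = 11881 m/s.

Δv ≈ 11900 m/s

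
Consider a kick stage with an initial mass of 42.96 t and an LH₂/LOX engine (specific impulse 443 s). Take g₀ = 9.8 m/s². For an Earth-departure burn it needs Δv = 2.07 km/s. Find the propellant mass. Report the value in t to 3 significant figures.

v_e = Isp · g₀ = 443 × 9.8 = 4341.4 m/s.
m₀/m_f = exp(Δv / v_e) = exp(2070 / 4341.4) = exp(0.4768) = 1.6109.
m_f = 42.96 / 1.6109 = 26.6683 t, so propellant = m₀ − m_f = 42.96 − 26.6683 = 16.2917 t.

propellant mass ≈ 16.3 t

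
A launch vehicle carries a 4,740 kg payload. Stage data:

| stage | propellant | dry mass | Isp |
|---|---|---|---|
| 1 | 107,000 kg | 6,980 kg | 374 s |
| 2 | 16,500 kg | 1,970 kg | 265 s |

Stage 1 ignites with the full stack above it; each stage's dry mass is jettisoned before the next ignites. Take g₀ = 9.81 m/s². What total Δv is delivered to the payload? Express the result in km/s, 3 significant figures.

Δv ≈ 8.78 km/s

Ignition mass of stage 1 = 107,000+6,980 + 16,500+1,970 + 4,740 = 137,190 kg.
Stage 1: m₀ = 137,190 kg, m_f = 137,190 − 107,000 = 30,190 kg; Δv = 374×9.81×ln(4.544) = 3668.9×1.5139 ≈ 5554 m/s.
Stage 2: m₀ = 23,210 kg, m_f = 23,210 − 16,500 = 6,710 kg; Δv = 265×9.81×ln(3.459) = 2599.7×1.2410 ≈ 3226 m/s.
Total Δv = 5554 + 3226 = 8780 m/s.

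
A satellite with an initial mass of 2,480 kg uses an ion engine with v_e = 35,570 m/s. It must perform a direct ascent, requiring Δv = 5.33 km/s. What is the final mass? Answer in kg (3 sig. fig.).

By the Tsiolkovsky rocket equation, m₀/m_f = exp(Δv / v_e) = exp(5330 / 35570.0) = exp(0.1498) = 1.1617.
m_f = m₀ / 1.1617 = 2,480 / 1.1617 = 2,134.8 kg.

final mass ≈ 2130 kg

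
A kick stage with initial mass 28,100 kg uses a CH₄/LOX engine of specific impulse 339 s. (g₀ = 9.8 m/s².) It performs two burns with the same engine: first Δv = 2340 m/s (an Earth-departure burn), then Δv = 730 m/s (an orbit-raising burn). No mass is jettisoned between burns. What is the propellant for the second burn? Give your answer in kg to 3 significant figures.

v_e = Isp · g₀ = 339 × 9.8 = 3322.2 m/s.
After the first burn: m = 28100 × exp(−2340/3322.2) = 28100 × 0.49443 = 13,893.5 kg.
After the second burn: m = 13,893.5 × exp(−730/3322.2) = 13,893.5 × 0.80273 = 11,152.7 kg.
Second-burn propellant = 13,893.5 − 11,152.7 = 2,740.8 kg.

propellant for the second burn ≈ 2740 kg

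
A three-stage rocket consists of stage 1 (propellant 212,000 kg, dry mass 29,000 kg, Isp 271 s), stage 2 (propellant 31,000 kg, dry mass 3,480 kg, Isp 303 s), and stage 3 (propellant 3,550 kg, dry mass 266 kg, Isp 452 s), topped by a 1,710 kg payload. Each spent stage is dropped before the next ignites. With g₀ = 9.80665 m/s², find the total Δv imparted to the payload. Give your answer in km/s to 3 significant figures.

Ignition mass of stage 1 = 212,000+29,000 + 31,000+3,480 + 3,550+266 + 1,710 = 281,006 kg.
Stage 1: m₀ = 281,006 kg, m_f = 281,006 − 212,000 = 69,006 kg; Δv = 271×9.80665×ln(4.072) = 2657.6×1.4042 ≈ 3732 m/s.
Stage 2: m₀ = 40,006 kg, m_f = 40,006 − 31,000 = 9,006 kg; Δv = 303×9.80665×ln(4.442) = 2971.4×1.4911 ≈ 4431 m/s.
Stage 3: m₀ = 5,526 kg, m_f = 5,526 − 3,550 = 1,976 kg; Δv = 452×9.80665×ln(2.797) = 4432.6×1.0284 ≈ 4558 m/s.
Total Δv = 3732 + 4431 + 4558 = 12721 m/s.

Δv ≈ 12.7 km/s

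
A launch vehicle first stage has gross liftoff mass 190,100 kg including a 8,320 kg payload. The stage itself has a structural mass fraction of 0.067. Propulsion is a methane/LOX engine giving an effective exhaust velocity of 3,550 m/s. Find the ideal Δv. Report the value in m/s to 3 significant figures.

Stage wet mass = m₀ − payload = 190,100 − 8,320 = 181,780 kg.
Stage dry mass = ε × stage wet mass = 0.067 × 181,780 = 12,179.3 kg.
Burnout mass m_f = stage dry + payload = 12,179.3 + 8,320 = 20,499.3 kg.
Δv = v_e · ln(190,100/20,499.3) = 3550.0 × ln(9.273) = 3550.0 × 2.2272 ≈ 7906 m/s.

Δv ≈ 7910 m/s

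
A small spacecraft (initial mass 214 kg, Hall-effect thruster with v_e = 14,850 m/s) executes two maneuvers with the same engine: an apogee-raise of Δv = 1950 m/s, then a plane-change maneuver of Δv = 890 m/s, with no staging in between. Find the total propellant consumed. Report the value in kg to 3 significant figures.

total propellant consumed ≈ 37.3 kg

After the first burn: m = 214 × exp(−1950/14850.0) = 214 × 0.87694 = 187.665 kg.
After the second burn: m = 187.665 × exp(−890/14850.0) = 187.665 × 0.94183 = 176.749 kg.
Total propellant = m₀ − m_final = 214 − 176.749 = 37.251 kg.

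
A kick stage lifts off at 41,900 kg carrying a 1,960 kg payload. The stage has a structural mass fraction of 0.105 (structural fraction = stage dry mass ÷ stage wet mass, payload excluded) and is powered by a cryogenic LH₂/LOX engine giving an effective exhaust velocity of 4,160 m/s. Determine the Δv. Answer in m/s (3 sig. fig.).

Stage wet mass = m₀ − payload = 41,900 − 1,960 = 39,940 kg.
Stage dry mass = ε × stage wet mass = 0.105 × 39,940 = 4,193.7 kg.
Burnout mass m_f = stage dry + payload = 4,193.7 + 1,960 = 6,153.7 kg.
Δv = v_e · ln(41,900/6,153.7) = 4160.0 × ln(6.809) = 4160.0 × 1.9182 ≈ 7980 m/s.

Δv ≈ 7980 m/s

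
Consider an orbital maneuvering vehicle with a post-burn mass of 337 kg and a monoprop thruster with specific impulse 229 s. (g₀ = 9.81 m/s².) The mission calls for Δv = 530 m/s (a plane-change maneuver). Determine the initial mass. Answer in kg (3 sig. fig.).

initial mass ≈ 427 kg

v_e = Isp · g₀ = 229 × 9.81 = 2246.5 m/s.
From the ideal rocket equation, m₀/m_f = exp(Δv / v_e) = exp(530 / 2246.5) = exp(0.2359) = 1.2661.
m₀ = m_f × 1.2661 = 337 × 1.2661 = 426.676 kg.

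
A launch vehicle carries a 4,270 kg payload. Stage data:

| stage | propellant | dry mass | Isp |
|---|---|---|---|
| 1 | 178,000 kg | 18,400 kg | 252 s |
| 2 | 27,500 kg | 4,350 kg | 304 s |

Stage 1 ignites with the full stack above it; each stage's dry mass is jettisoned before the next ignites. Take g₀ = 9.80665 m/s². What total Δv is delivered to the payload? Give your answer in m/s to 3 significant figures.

Δv ≈ 7860 m/s

Ignition mass of stage 1 = 178,000+18,400 + 27,500+4,350 + 4,270 = 232,520 kg.
Stage 1: m₀ = 232,520 kg, m_f = 232,520 − 178,000 = 54,520 kg; Δv = 252×9.80665×ln(4.265) = 2471.3×1.4504 ≈ 3584 m/s.
Stage 2: m₀ = 36,120 kg, m_f = 36,120 − 27,500 = 8,620 kg; Δv = 304×9.80665×ln(4.19) = 2981.2×1.4328 ≈ 4271 m/s.
Total Δv = 3584 + 4271 = 7855 m/s.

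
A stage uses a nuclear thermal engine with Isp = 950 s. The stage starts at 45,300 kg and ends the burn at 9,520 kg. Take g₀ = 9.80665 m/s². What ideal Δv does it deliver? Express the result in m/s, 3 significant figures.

Δv ≈ 14500 m/s

v_e = Isp · g₀ = 950 × 9.80665 = 9316.3 m/s.
Rocket equation: Δv = v_e · ln(m₀/m_f) = 9316.3 × ln(4.758) = 9316.3 × 1.5599 ≈ 14532.6 m/s.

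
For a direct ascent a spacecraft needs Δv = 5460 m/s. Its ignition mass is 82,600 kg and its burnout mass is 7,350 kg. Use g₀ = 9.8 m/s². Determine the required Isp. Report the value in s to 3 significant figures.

Isp ≈ 230 s

ln(m₀/m_f) = ln(82600/7350) = ln(11.24) = 2.4193.
v_e = Δv / ln(m₀/m_f) = 5460 / 2.4193 = 2256.8 m/s.
Isp = v_e / g₀ = 2256.8 / 9.8 = 230.3 s.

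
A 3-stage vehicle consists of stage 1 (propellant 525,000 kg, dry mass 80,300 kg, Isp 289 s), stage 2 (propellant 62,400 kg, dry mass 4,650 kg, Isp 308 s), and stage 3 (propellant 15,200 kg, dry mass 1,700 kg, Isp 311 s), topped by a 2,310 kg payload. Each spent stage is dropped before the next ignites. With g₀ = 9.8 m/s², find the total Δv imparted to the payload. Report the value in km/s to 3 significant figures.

Δv ≈ 12.7 km/s

Ignition mass of stage 1 = 525,000+80,300 + 62,400+4,650 + 15,200+1,700 + 2,310 = 691,560 kg.
Stage 1: m₀ = 691,560 kg, m_f = 691,560 − 525,000 = 166,560 kg; Δv = 289×9.8×ln(4.152) = 2832.2×1.4236 ≈ 4032 m/s.
Stage 2: m₀ = 86,260 kg, m_f = 86,260 − 62,400 = 23,860 kg; Δv = 308×9.8×ln(3.615) = 3018.4×1.2852 ≈ 3879 m/s.
Stage 3: m₀ = 19,210 kg, m_f = 19,210 − 15,200 = 4,010 kg; Δv = 311×9.8×ln(4.791) = 3047.8×1.5666 ≈ 4775 m/s.
Total Δv = 4032 + 3879 + 4775 = 12686 m/s.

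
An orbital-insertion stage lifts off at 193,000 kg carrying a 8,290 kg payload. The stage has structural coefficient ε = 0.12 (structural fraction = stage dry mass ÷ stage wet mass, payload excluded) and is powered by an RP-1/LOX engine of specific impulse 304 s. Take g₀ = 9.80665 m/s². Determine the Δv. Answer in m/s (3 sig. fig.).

Stage wet mass = m₀ − payload = 193,000 − 8,290 = 184,710 kg.
Stage dry mass = ε × stage wet mass = 0.12 × 184,710 = 22,165.2 kg.
Burnout mass m_f = stage dry + payload = 22,165.2 + 8,290 = 30,455.2 kg.
v_e = Isp · g₀ = 304 × 9.80665 = 2981.2 m/s.
Rocket equation: Δv = v_e · ln(193,000/30,455.2) = 2981.2 × ln(6.337) = 2981.2 × 1.8464 ≈ 5505 m/s.

Δv ≈ 5500 m/s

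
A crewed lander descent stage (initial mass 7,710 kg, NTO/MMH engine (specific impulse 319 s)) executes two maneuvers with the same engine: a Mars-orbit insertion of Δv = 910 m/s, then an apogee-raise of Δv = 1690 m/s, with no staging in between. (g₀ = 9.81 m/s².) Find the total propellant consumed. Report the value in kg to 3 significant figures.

total propellant consumed ≈ 4350 kg

v_e = Isp · g₀ = 319 × 9.81 = 3129.4 m/s.
After the first burn: m = 7710 × exp(−910/3129.4) = 7710 × 0.74767 = 5,764.54 kg.
After the second burn: m = 5,764.54 × exp(−1690/3129.4) = 5,764.54 × 0.58272 = 3,359.11 kg.
Total propellant = m₀ − m_final = 7710 − 3,359.11 = 4,350.89 kg.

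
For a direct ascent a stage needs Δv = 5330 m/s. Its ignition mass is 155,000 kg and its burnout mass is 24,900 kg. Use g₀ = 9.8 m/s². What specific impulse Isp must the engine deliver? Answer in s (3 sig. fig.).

ln(m₀/m_f) = ln(155000/24900) = ln(6.225) = 1.8286.
Using Δv = v_e ln(m₀/m_f): v_e = Δv / ln(m₀/m_f) = 5330 / 1.8286 = 2914.9 m/s.
Isp = v_e / g₀ = 2914.9 / 9.8 = 297.4 s.

Isp ≈ 297 s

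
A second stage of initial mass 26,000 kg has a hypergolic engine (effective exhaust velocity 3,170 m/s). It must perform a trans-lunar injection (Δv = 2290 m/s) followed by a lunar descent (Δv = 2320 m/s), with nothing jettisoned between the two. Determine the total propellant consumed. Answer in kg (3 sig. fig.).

After the first burn: m = 26000 × exp(−2290/3170.0) = 26000 × 0.48559 = 12,625.3 kg.
After the second burn: m = 12,625.3 × exp(−2320/3170.0) = 12,625.3 × 0.48101 = 6,072.9 kg.
Total propellant = m₀ − m_final = 26000 − 6,072.9 = 19,927.1 kg.

total propellant consumed ≈ 19900 kg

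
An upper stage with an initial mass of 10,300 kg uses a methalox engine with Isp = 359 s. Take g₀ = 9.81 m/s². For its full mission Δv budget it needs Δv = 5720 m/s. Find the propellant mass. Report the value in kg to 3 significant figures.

propellant mass ≈ 8270 kg

v_e = Isp · g₀ = 359 × 9.81 = 3521.8 m/s.
Rocket equation: m₀/m_f = exp(Δv / v_e) = exp(5720 / 3521.8) = exp(1.6242) = 5.0742.
m_f = 10,300 / 5.0742 = 2,029.88 kg, so propellant = m₀ − m_f = 10,300 − 2,029.88 = 8,270.12 kg.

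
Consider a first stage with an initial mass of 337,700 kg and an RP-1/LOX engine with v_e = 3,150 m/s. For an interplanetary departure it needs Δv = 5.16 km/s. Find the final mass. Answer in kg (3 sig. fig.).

m₀/m_f = exp(Δv / v_e) = exp(5160 / 3150.0) = exp(1.6381) = 5.1454.
m_f = m₀ / 5.1454 = 337,700 / 5.1454 = 65,631.4 kg.

final mass ≈ 65600 kg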